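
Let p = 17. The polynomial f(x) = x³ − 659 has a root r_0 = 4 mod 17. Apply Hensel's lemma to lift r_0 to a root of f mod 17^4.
r_3 = 52789 (mod 83521)

Hensel: r_{i+1} = r_i − f(r_i)/f′(r_i) mod 17^{i+2}, where f′(x) = 3x². Iterate:
  r_0 = 4 (mod 17)
  r_1 = 191 (mod 289)
  r_2 = 3659 (mod 4913)
  r_3 = 52789 (mod 83521)
Final: r = 52789 with f(r) ≡ 0 mod 17^4.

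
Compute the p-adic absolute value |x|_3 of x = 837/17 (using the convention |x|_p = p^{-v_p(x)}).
|837/17|_3 = 1/27

Step 1 — compute v_3(x) by factoring powers of 3 out of the numerator and denominator: v_3(837/17) = 3. Step 2 — apply |x|_p = p^{-v_p(x)} = 3^{-3} = 1/27.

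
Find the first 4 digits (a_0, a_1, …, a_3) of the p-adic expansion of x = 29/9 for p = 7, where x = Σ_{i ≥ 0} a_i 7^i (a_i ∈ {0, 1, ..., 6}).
(a_0, …, a_3) = (4, 3, 5, 0)

v_7(29/9) = 0 (numerator and denominator both coprime to 7), so x ∈ ℤ_7^×. Compute digits iteratively via a_i = x_i mod 7, x_{i+1} = (x_i − a_i)/7, with x_0 = x:
  x_0 = 29/9;  a_0 = 4;  x_1 = (x_0 − 4)/7 = -1/9
  x_1 = -1/9;  a_1 = 3;  x_2 = (x_1 − 3)/7 = -4/9
  x_2 = -4/9;  a_2 = 5;  x_3 = (x_2 − 5)/7 = -7/9
  x_3 = -7/9;  a_3 = 0;  x_4 = (x_3 − 0)/7 = -1/9
Digits: (4, 3, 5, 0).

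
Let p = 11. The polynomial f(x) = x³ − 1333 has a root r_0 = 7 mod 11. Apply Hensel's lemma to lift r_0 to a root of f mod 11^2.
r_1 = 73 (mod 121)

Hensel: r_{i+1} = r_i − f(r_i)/f′(r_i) mod 11^{i+2}, where f′(x) = 3x². Iterate:
  r_0 = 7 (mod 11)
  r_1 = 73 (mod 121)
Final: r = 73 with f(r) ≡ 0 mod 11^2.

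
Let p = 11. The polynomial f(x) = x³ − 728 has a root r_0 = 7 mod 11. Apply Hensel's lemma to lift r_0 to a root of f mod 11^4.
r_3 = 2493 (mod 14641)

Hensel: r_{i+1} = r_i − f(r_i)/f′(r_i) mod 11^{i+2}, where f′(x) = 3x². Iterate:
  r_0 = 7 (mod 11)
  r_1 = 73 (mod 121)
  r_2 = 1162 (mod 1331)
  r_3 = 2493 (mod 14641)
Final: r = 2493 with f(r) ≡ 0 mod 11^4.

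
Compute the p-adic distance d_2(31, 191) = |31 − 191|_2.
d_2(31, 191) = 1/32

Step 1 — x − y = 31 − 191 = -160. Step 2 — v_2(-160) = 5 (factor: -160 = −(2^5 · 5); the sign does not affect v_p). Step 3 — |x − y|_2 = 2^{-5} = 1/32.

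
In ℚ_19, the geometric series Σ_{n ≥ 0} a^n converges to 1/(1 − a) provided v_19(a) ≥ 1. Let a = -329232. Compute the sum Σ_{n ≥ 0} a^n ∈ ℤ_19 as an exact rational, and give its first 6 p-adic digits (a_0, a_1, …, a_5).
Σ a^n = 1/(1 − a) = 1/329233;  first 6 digits = (1, 0, 0, 9, 16, 18)

v_19(a) = 3 ≥ 1, so the series converges in ℤ_19 to 1/(1 − a) = 1/(1 − (-329232)) = 1/329233. Expand this rational in ℤ_19: compute digits iteratively via d_i = x_i mod 19, x_{i+1} = (x_i − d_i)/19. The first 6 digits are (1, 0, 0, 9, 16, 18).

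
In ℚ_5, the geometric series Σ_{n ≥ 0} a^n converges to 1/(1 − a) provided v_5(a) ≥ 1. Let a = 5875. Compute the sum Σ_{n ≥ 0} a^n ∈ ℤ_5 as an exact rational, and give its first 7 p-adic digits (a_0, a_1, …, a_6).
Σ a^n = 1/(1 − a) = -1/5874;  first 7 digits = (1, 0, 0, 2, 4, 1, 4)

v_5(a) = 3 ≥ 1, so the series converges in ℤ_5 to 1/(1 − a) = 1/(1 − 5875) = -1/5874. Expand this rational in ℤ_5: compute digits iteratively via d_i = x_i mod 5, x_{i+1} = (x_i − d_i)/5. The first 7 digits are (1, 0, 0, 2, 4, 1, 4).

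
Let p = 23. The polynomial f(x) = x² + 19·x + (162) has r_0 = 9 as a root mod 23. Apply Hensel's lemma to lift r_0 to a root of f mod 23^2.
r_1 = 55 (mod 529)

Hensel: r_{i+1} = r_i − f(r_i)·(f′(r_i))^{-1} mod 23^{i+2}, f′(x) = 2x + 19. Iterate:
  r_0 = 9 (mod 23)
  r_1 = 55 (mod 529)
Final: r = 55 satisfies f(r) ≡ 0 mod 23^2.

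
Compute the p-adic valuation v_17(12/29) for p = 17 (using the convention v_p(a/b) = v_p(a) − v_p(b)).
v_17(12/29) = 0

Factor powers of 17 from the numerator and denominator of the reduced fraction: 12 = 17^0 · 12 and 29 = 17^0 · 29. Apply v_p(a/b) = v_p(a) − v_p(b): v_17(12/29) = 0 − 0 = 0.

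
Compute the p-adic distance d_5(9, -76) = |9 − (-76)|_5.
d_5(9, -76) = 1/5

Step 1 — x − y = 9 − (-76) = 85. Step 2 — v_5(85) = 1 (factor: 85 = (5^1 · 17); the sign does not affect v_p). Step 3 — |x − y|_5 = 5^{-1} = 1/5.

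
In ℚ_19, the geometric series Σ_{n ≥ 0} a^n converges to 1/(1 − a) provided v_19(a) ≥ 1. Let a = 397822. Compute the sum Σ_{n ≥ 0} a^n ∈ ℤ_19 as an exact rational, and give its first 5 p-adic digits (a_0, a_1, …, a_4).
Σ a^n = 1/(1 − a) = -1/397821;  first 5 digits = (1, 0, 0, 1, 3)

v_19(a) = 3 ≥ 1, so the series converges in ℤ_19 to 1/(1 − a) = 1/(1 − 397822) = -1/397821. Expand this rational in ℤ_19: compute digits iteratively via d_i = x_i mod 19, x_{i+1} = (x_i − d_i)/19. The first 5 digits are (1, 0, 0, 1, 3).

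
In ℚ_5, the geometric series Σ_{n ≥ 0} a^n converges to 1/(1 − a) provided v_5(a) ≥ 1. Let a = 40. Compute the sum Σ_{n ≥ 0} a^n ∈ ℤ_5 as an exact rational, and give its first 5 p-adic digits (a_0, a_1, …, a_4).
Σ a^n = 1/(1 − a) = -1/39;  first 5 digits = (1, 3, 0, 0, 1)

v_5(a) = 1 ≥ 1, so the series converges in ℤ_5 to 1/(1 − a) = 1/(1 − 40) = -1/39. Expand this rational in ℤ_5: compute digits iteratively via d_i = x_i mod 5, x_{i+1} = (x_i − d_i)/5. The first 5 digits are (1, 3, 0, 0, 1).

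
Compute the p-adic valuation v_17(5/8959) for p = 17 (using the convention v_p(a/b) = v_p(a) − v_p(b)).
v_17(5/8959) = -2

Factor powers of 17 from the numerator and denominator of the reduced fraction: 5 = 17^0 · 5 and 8959 = 17^2 · 31. Apply v_p(a/b) = v_p(a) − v_p(b): v_17(5/8959) = 0 − 2 = -2.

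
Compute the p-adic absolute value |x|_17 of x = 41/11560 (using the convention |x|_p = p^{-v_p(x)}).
|41/11560|_17 = 289

Step 1 — compute v_17(x) by factoring powers of 17 out of the numerator and denominator: v_17(41/11560) = -2. Step 2 — apply |x|_p = p^{-v_p(x)} = 17^{2} = 289.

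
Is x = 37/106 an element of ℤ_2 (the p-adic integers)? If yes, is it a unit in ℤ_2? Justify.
x ∉ ℤ_2 (v_2(x) = -1 < 0)

ℤ_2 = {x ∈ ℚ_2 : v_2(x) ≥ 0} and ℤ_2^× = {x ∈ ℤ_2 : v_2(x) = 0}. Here v_2(37/106) = v_2(num) − v_2(den) = -1; compare against these criteria.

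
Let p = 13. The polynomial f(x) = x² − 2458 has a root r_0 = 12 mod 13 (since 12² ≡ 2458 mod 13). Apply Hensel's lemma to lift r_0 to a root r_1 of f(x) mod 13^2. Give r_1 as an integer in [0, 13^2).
r_1 = 38 (mod 169)

Hensel's recurrence: r_{i+1} = r_i − f(r_i)·(f′(r_i))^{-1} mod 13^{i+2}, with f′(x) = 2x. Iterate:
  r_0 = 12 (mod 13)
  r_1 = 38 (mod 169)
Final: r_1 = 38, and one checks f(r_1) ≡ 0 mod 13^2.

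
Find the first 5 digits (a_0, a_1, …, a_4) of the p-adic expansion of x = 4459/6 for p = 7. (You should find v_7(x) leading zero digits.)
(a_0, …, a_4) = (0, 0, 0, 1, 6)

v_7(4459/6) = 3, so a_0 = ... = a_2 = 0. Factor out: x = 7^3 · u with u = 13/6 a unit in ℤ_7. Expand u iteratively via a_{v+i} = u_i mod 7, u_{i+1} = (u_i − a_{v+i})/7:
  u_0 = 13/6;  a_3 = 1;  u_1 = (u_0 − 1)/7 = 1/6
  u_1 = 1/6;  a_4 = 6;  u_2 = (u_1 − 6)/7 = -5/6
Digits: (0, 0, 0, 1, 6).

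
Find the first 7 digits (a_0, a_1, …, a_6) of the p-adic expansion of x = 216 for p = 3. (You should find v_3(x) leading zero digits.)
(a_0, …, a_6) = (0, 0, 0, 2, 2, 0, 0)

v_3(216) = 3, so a_0 = ... = a_2 = 0. Factor out: x = 3^3 · u with u = 8 a unit in ℤ_3. Expand u iteratively via a_{v+i} = u_i mod 3, u_{i+1} = (u_i − a_{v+i})/3:
  u_0 = 8;  a_3 = 2;  u_1 = (u_0 − 2)/3 = 2
  u_1 = 2;  a_4 = 2;  u_2 = (u_1 − 2)/3 = 0
  u_2 = 0;  a_5 = 0;  u_3 = (u_2 − 0)/3 = 0
  u_3 = 0;  a_6 = 0;  u_4 = (u_3 − 0)/3 = 0
Digits: (0, 0, 0, 2, 2, 0, 0).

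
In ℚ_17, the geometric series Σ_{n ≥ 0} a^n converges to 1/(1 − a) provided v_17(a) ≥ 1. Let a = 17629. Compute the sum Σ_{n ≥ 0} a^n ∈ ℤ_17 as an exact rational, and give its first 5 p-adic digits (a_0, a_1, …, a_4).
Σ a^n = 1/(1 − a) = -1/17628;  first 5 digits = (1, 0, 10, 3, 15)

v_17(a) = 2 ≥ 1, so the series converges in ℤ_17 to 1/(1 − a) = 1/(1 − 17629) = -1/17628. Expand this rational in ℤ_17: compute digits iteratively via d_i = x_i mod 17, x_{i+1} = (x_i − d_i)/17. The first 5 digits are (1, 0, 10, 3, 15).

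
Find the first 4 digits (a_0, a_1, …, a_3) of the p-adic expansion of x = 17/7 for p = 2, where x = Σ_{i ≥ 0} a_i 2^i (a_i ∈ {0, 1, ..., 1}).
(a_0, …, a_3) = (1, 1, 1, 0)

v_2(17/7) = 0 (numerator and denominator both coprime to 2), so x ∈ ℤ_2^×. Compute digits iteratively via a_i = x_i mod 2, x_{i+1} = (x_i − a_i)/2, with x_0 = x:
  x_0 = 17/7;  a_0 = 1;  x_1 = (x_0 − 1)/2 = 5/7
  x_1 = 5/7;  a_1 = 1;  x_2 = (x_1 − 1)/2 = -1/7
  x_2 = -1/7;  a_2 = 1;  x_3 = (x_2 − 1)/2 = -4/7
  x_3 = -4/7;  a_3 = 0;  x_4 = (x_3 − 0)/2 = -2/7
Digits: (1, 1, 1, 0).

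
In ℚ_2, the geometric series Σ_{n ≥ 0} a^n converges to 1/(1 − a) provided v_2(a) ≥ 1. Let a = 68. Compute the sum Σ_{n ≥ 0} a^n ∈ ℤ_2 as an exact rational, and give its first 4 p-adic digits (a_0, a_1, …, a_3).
Σ a^n = 1/(1 − a) = -1/67;  first 4 digits = (1, 0, 1, 0)

v_2(a) = 2 ≥ 1, so the series converges in ℤ_2 to 1/(1 − a) = 1/(1 − 68) = -1/67. Expand this rational in ℤ_2: compute digits iteratively via d_i = x_i mod 2, x_{i+1} = (x_i − d_i)/2. The first 4 digits are (1, 0, 1, 0).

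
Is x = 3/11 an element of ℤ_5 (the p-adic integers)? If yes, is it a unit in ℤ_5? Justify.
x ∈ ℤ_5^× (unit); v_5(x) = 0

ℤ_5 = {x ∈ ℚ_5 : v_5(x) ≥ 0} and ℤ_5^× = {x ∈ ℤ_5 : v_5(x) = 0}. Here v_5(3/11) = v_5(num) − v_5(den) = 0; compare against these criteria.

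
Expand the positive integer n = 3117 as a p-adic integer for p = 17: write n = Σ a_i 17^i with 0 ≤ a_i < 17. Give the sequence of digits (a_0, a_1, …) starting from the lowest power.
(a_0, a_1, …) = (6, 13, 10)

Repeated division by 17 gives the digits low-to-high: 3117 = 6 + 13·17^1 + 10·17^2. Digit sequence: (6, 13, 10).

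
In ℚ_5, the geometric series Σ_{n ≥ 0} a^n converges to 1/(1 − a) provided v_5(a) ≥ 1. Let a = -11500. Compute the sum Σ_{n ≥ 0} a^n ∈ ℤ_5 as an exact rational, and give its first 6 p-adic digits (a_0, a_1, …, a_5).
Σ a^n = 1/(1 − a) = 1/11501;  first 6 digits = (1, 0, 0, 3, 1, 1)

v_5(a) = 3 ≥ 1, so the series converges in ℤ_5 to 1/(1 − a) = 1/(1 − (-11500)) = 1/11501. Expand this rational in ℤ_5: compute digits iteratively via d_i = x_i mod 5, x_{i+1} = (x_i − d_i)/5. The first 6 digits are (1, 0, 0, 3, 1, 1).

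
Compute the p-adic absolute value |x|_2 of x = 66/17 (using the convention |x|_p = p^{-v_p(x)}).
|66/17|_2 = 1/2

Step 1 — compute v_2(x) by factoring powers of 2 out of the numerator and denominator: v_2(66/17) = 1. Step 2 — apply |x|_p = p^{-v_p(x)} = 2^{-1} = 1/2.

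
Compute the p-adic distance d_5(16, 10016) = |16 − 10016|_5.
d_5(16, 10016) = 1/625

Step 1 — x − y = 16 − 10016 = -10000. Step 2 — v_5(-10000) = 4 (factor: -10000 = −(5^4 · 16); the sign does not affect v_p). Step 3 — |x − y|_5 = 5^{-4} = 1/625.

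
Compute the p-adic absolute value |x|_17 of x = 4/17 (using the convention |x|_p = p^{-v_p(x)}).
|4/17|_17 = 17

Step 1 — compute v_17(x) by factoring powers of 17 out of the numerator and denominator: v_17(4/17) = -1. Step 2 — apply |x|_p = p^{-v_p(x)} = 17^{1} = 17.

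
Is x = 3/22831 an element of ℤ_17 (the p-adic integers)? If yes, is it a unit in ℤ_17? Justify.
x ∉ ℤ_17 (v_17(x) = -2 < 0)

ℤ_17 = {x ∈ ℚ_17 : v_17(x) ≥ 0} and ℤ_17^× = {x ∈ ℤ_17 : v_17(x) = 0}. Here v_17(3/22831) = v_17(num) − v_17(den) = -2; compare against these criteria.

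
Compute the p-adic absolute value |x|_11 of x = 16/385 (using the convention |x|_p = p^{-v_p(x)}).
|16/385|_11 = 11

Step 1 — compute v_11(x) by factoring powers of 11 out of the numerator and denominator: v_11(16/385) = -1. Step 2 — apply |x|_p = p^{-v_p(x)} = 11^{1} = 11.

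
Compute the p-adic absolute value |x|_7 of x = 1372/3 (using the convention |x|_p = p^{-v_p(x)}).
|1372/3|_7 = 1/343

Step 1 — compute v_7(x) by factoring powers of 7 out of the numerator and denominator: v_7(1372/3) = 3. Step 2 — apply |x|_p = p^{-v_p(x)} = 7^{-3} = 1/343.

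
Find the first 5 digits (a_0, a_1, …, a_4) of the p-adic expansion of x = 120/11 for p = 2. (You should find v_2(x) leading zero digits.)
(a_0, …, a_4) = (0, 0, 0, 1, 0)

v_2(120/11) = 3, so a_0 = ... = a_2 = 0. Factor out: x = 2^3 · u with u = 15/11 a unit in ℤ_2. Expand u iteratively via a_{v+i} = u_i mod 2, u_{i+1} = (u_i − a_{v+i})/2:
  u_0 = 15/11;  a_3 = 1;  u_1 = (u_0 − 1)/2 = 2/11
  u_1 = 2/11;  a_4 = 0;  u_2 = (u_1 − 0)/2 = 1/11
Digits: (0, 0, 0, 1, 0).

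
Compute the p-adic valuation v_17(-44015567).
v_17(-44015567) = 5

v_17(n) is the largest exponent k such that 17^k divides n. Factor out: -44015567 = -17^5 · 31. (Sign doesn't affect v_p.) So v_17(-44015567) = 5.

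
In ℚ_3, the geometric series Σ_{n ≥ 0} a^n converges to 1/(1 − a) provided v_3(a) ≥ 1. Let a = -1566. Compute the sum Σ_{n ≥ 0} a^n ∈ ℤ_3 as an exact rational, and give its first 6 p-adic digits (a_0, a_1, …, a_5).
Σ a^n = 1/(1 − a) = 1/1567;  first 6 digits = (1, 0, 0, 2, 1, 2)

v_3(a) = 3 ≥ 1, so the series converges in ℤ_3 to 1/(1 − a) = 1/(1 − (-1566)) = 1/1567. Expand this rational in ℤ_3: compute digits iteratively via d_i = x_i mod 3, x_{i+1} = (x_i − d_i)/3. The first 6 digits are (1, 0, 0, 2, 1, 2).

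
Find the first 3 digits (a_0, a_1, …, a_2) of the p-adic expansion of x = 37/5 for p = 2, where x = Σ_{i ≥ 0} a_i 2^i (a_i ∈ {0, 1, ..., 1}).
(a_0, …, a_2) = (1, 0, 0)

v_2(37/5) = 0 (numerator and denominator both coprime to 2), so x ∈ ℤ_2^×. Compute digits iteratively via a_i = x_i mod 2, x_{i+1} = (x_i − a_i)/2, with x_0 = x:
  x_0 = 37/5;  a_0 = 1;  x_1 = (x_0 − 1)/2 = 16/5
  x_1 = 16/5;  a_1 = 0;  x_2 = (x_1 − 0)/2 = 8/5
  x_2 = 8/5;  a_2 = 0;  x_3 = (x_2 − 0)/2 = 4/5
Digits: (1, 0, 0).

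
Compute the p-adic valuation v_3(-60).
v_3(-60) = 1

v_3(n) is the largest exponent k such that 3^k divides n. Factor out: -60 = -3^1 · 20. (Sign doesn't affect v_p.) So v_3(-60) = 1.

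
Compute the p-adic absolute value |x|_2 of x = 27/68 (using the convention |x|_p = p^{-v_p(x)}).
|27/68|_2 = 4

Step 1 — compute v_2(x) by factoring powers of 2 out of the numerator and denominator: v_2(27/68) = -2. Step 2 — apply |x|_p = p^{-v_p(x)} = 2^{2} = 4.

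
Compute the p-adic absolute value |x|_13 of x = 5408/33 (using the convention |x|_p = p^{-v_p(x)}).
|5408/33|_13 = 1/169

Step 1 — compute v_13(x) by factoring powers of 13 out of the numerator and denominator: v_13(5408/33) = 2. Step 2 — apply |x|_p = p^{-v_p(x)} = 13^{-2} = 1/169.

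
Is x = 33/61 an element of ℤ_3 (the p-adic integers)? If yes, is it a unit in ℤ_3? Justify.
x ∈ ℤ_3 but not a unit; v_3(x) = 1 > 0

ℤ_3 = {x ∈ ℚ_3 : v_3(x) ≥ 0} and ℤ_3^× = {x ∈ ℤ_3 : v_3(x) = 0}. Here v_3(33/61) = v_3(num) − v_3(den) = 1; compare against these criteria.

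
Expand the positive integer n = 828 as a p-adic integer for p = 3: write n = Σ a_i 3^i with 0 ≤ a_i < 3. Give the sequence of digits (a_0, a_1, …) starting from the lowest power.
(a_0, a_1, …) = (0, 0, 2, 0, 1, 0, 1)

Repeated division by 3 gives the digits low-to-high: 828 = 2·3^2 + 1·3^4 + 1·3^6. Digit sequence: (0, 0, 2, 0, 1, 0, 1).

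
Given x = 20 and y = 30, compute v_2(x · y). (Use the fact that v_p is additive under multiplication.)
v_2(600) = 3

v_p(x) = 2 (factor: 20 = 2^2 · 5); v_p(y) = 1 (factor: 30 = 2^1 · 15). Additivity: v_p(xy) = v_p(x) + v_p(y) = 2 + 1 = 3. (Direct check: xy = 600 = 2^3 · (75).)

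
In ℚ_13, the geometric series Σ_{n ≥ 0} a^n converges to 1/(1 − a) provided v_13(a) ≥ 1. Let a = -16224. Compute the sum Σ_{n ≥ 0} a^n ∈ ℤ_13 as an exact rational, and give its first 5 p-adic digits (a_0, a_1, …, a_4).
Σ a^n = 1/(1 − a) = 1/16225;  first 5 digits = (1, 0, 8, 5, 11)

v_13(a) = 2 ≥ 1, so the series converges in ℤ_13 to 1/(1 − a) = 1/(1 − (-16224)) = 1/16225. Expand this rational in ℤ_13: compute digits iteratively via d_i = x_i mod 13, x_{i+1} = (x_i − d_i)/13. The first 5 digits are (1, 0, 8, 5, 11).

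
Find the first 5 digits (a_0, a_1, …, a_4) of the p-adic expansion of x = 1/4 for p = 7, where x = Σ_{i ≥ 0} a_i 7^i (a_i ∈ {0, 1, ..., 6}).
(a_0, …, a_4) = (2, 5, 1, 5, 1)

v_7(1/4) = 0 (numerator and denominator both coprime to 7), so x ∈ ℤ_7^×. Compute digits iteratively via a_i = x_i mod 7, x_{i+1} = (x_i − a_i)/7, with x_0 = x:
  x_0 = 1/4;  a_0 = 2;  x_1 = (x_0 − 2)/7 = -1/4
  x_1 = -1/4;  a_1 = 5;  x_2 = (x_1 − 5)/7 = -3/4
  x_2 = -3/4;  a_2 = 1;  x_3 = (x_2 − 1)/7 = -1/4
  x_3 = -1/4;  a_3 = 5;  x_4 = (x_3 − 5)/7 = -3/4
  x_4 = -3/4;  a_4 = 1;  x_5 = (x_4 − 1)/7 = -1/4
Digits: (2, 5, 1, 5, 1).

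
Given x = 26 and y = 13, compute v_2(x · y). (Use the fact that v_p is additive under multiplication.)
v_2(338) = 1

v_p(x) = 1 (factor: 26 = 2^1 · 13); v_p(y) = 0 (factor: 13 = 2^0 · 13). Additivity: v_p(xy) = v_p(x) + v_p(y) = 1 + 0 = 1. (Direct check: xy = 338 = 2^1 · (169).)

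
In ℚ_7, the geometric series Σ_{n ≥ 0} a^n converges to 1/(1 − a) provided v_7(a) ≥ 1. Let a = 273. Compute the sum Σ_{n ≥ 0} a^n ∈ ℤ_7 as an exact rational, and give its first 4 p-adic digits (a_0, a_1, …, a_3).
Σ a^n = 1/(1 − a) = -1/272;  first 4 digits = (1, 4, 0, 2)

v_7(a) = 1 ≥ 1, so the series converges in ℤ_7 to 1/(1 − a) = 1/(1 − 273) = -1/272. Expand this rational in ℤ_7: compute digits iteratively via d_i = x_i mod 7, x_{i+1} = (x_i − d_i)/7. The first 4 digits are (1, 4, 0, 2).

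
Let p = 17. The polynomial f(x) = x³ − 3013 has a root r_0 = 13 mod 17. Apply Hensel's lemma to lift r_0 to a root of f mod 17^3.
r_2 = 1475 (mod 4913)

Hensel: r_{i+1} = r_i − f(r_i)/f′(r_i) mod 17^{i+2}, where f′(x) = 3x². Iterate:
  r_0 = 13 (mod 17)
  r_1 = 30 (mod 289)
  r_2 = 1475 (mod 4913)
Final: r = 1475 with f(r) ≡ 0 mod 17^3.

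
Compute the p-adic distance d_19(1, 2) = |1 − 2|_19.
d_19(1, 2) = 1

Step 1 — x − y = 1 − 2 = -1. Step 2 — v_19(-1) = 0 (factor: -1 = −(19^0 · 1); the sign does not affect v_p). Step 3 — |x − y|_19 = 19^{0} = 1.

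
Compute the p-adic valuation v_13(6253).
v_13(6253) = 2

v_13(n) is the largest exponent k such that 13^k divides n. Factor out: 6253 = 13^2 · 37. (Sign doesn't affect v_p.) So v_13(6253) = 2.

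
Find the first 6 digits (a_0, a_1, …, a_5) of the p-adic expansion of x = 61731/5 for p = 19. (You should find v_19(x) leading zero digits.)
(a_0, …, a_5) = (0, 0, 0, 17, 3, 15)

v_19(61731/5) = 3, so a_0 = ... = a_2 = 0. Factor out: x = 19^3 · u with u = 9/5 a unit in ℤ_19. Expand u iteratively via a_{v+i} = u_i mod 19, u_{i+1} = (u_i − a_{v+i})/19:
  u_0 = 9/5;  a_3 = 17;  u_1 = (u_0 − 17)/19 = -4/5
  u_1 = -4/5;  a_4 = 3;  u_2 = (u_1 − 3)/19 = -1/5
  u_2 = -1/5;  a_5 = 15;  u_3 = (u_2 − 15)/19 = -4/5
Digits: (0, 0, 0, 17, 3, 15).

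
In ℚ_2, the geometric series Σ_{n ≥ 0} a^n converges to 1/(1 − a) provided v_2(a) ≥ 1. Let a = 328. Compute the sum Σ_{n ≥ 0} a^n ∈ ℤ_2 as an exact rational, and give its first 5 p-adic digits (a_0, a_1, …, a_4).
Σ a^n = 1/(1 − a) = -1/327;  first 5 digits = (1, 0, 0, 1, 0)

v_2(a) = 3 ≥ 1, so the series converges in ℤ_2 to 1/(1 − a) = 1/(1 − 328) = -1/327. Expand this rational in ℤ_2: compute digits iteratively via d_i = x_i mod 2, x_{i+1} = (x_i − d_i)/2. The first 5 digits are (1, 0, 0, 1, 0).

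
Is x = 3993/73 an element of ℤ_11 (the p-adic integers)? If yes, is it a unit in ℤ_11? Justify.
x ∈ ℤ_11 but not a unit; v_11(x) = 3 > 0

ℤ_11 = {x ∈ ℚ_11 : v_11(x) ≥ 0} and ℤ_11^× = {x ∈ ℤ_11 : v_11(x) = 0}. Here v_11(3993/73) = v_11(num) − v_11(den) = 3; compare against these criteria.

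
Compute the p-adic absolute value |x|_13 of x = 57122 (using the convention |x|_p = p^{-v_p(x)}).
|57122|_13 = 1/28561

Step 1 — compute v_13(x) by factoring powers of 13 out of the numerator and denominator: v_13(57122) = 4. Step 2 — apply |x|_p = p^{-v_p(x)} = 13^{-4} = 1/28561.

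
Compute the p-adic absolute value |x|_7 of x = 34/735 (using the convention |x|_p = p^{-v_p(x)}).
|34/735|_7 = 49

Step 1 — compute v_7(x) by factoring powers of 7 out of the numerator and denominator: v_7(34/735) = -2. Step 2 — apply |x|_p = p^{-v_p(x)} = 7^{2} = 49.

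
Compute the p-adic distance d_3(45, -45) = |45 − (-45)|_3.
d_3(45, -45) = 1/9

Step 1 — x − y = 45 − (-45) = 90. Step 2 — v_3(90) = 2 (factor: 90 = (3^2 · 10); the sign does not affect v_p). Step 3 — |x − y|_3 = 3^{-2} = 1/9.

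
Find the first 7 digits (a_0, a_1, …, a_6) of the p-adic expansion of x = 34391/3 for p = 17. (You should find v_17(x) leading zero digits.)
(a_0, …, a_6) = (0, 0, 0, 8, 11, 5, 11)

v_17(34391/3) = 3, so a_0 = ... = a_2 = 0. Factor out: x = 17^3 · u with u = 7/3 a unit in ℤ_17. Expand u iteratively via a_{v+i} = u_i mod 17, u_{i+1} = (u_i − a_{v+i})/17:
  u_0 = 7/3;  a_3 = 8;  u_1 = (u_0 − 8)/17 = -1/3
  u_1 = -1/3;  a_4 = 11;  u_2 = (u_1 − 11)/17 = -2/3
  u_2 = -2/3;  a_5 = 5;  u_3 = (u_2 − 5)/17 = -1/3
  u_3 = -1/3;  a_6 = 11;  u_4 = (u_3 − 11)/17 = -2/3
Digits: (0, 0, 0, 8, 11, 5, 11).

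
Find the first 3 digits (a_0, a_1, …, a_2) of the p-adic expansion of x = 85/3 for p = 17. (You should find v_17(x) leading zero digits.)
(a_0, …, a_2) = (0, 13, 5)

v_17(85/3) = 1, so a_0 = ... = a_0 = 0. Factor out: x = 17^1 · u with u = 5/3 a unit in ℤ_17. Expand u iteratively via a_{v+i} = u_i mod 17, u_{i+1} = (u_i − a_{v+i})/17:
  u_0 = 5/3;  a_1 = 13;  u_1 = (u_0 − 13)/17 = -2/3
  u_1 = -2/3;  a_2 = 5;  u_2 = (u_1 − 5)/17 = -1/3
Digits: (0, 13, 5).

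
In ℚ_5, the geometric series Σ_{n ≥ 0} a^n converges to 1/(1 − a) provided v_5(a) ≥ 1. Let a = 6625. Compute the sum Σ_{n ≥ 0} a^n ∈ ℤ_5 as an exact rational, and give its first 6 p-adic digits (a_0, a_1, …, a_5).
Σ a^n = 1/(1 − a) = -1/6624;  first 6 digits = (1, 0, 0, 3, 0, 2)

v_5(a) = 3 ≥ 1, so the series converges in ℤ_5 to 1/(1 − a) = 1/(1 − 6625) = -1/6624. Expand this rational in ℤ_5: compute digits iteratively via d_i = x_i mod 5, x_{i+1} = (x_i − d_i)/5. The first 6 digits are (1, 0, 0, 3, 0, 2).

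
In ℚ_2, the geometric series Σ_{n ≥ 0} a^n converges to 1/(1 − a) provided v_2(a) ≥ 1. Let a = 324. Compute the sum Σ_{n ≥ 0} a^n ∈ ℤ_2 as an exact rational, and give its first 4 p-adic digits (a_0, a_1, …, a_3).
Σ a^n = 1/(1 − a) = -1/323;  first 4 digits = (1, 0, 1, 0)

v_2(a) = 2 ≥ 1, so the series converges in ℤ_2 to 1/(1 − a) = 1/(1 − 324) = -1/323. Expand this rational in ℤ_2: compute digits iteratively via d_i = x_i mod 2, x_{i+1} = (x_i − d_i)/2. The first 4 digits are (1, 0, 1, 0).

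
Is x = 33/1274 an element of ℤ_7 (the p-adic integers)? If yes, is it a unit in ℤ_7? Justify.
x ∉ ℤ_7 (v_7(x) = -2 < 0)

ℤ_7 = {x ∈ ℚ_7 : v_7(x) ≥ 0} and ℤ_7^× = {x ∈ ℤ_7 : v_7(x) = 0}. Here v_7(33/1274) = v_7(num) − v_7(den) = -2; compare against these criteria.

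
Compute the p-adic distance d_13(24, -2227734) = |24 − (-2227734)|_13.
d_13(24, -2227734) = 1/371293

Step 1 — x − y = 24 − (-2227734) = 2227758. Step 2 — v_13(2227758) = 5 (factor: 2227758 = (13^5 · 6); the sign does not affect v_p). Step 3 — |x − y|_13 = 13^{-5} = 1/371293.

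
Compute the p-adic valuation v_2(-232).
v_2(-232) = 3

v_2(n) is the largest exponent k such that 2^k divides n. Factor out: -232 = -2^3 · 29. (Sign doesn't affect v_p.) So v_2(-232) = 3.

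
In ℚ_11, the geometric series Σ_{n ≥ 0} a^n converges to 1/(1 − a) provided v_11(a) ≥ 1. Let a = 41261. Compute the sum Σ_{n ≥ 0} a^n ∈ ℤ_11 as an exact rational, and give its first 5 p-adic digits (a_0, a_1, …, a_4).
Σ a^n = 1/(1 − a) = -1/41260;  first 5 digits = (1, 0, 0, 9, 2)

v_11(a) = 3 ≥ 1, so the series converges in ℤ_11 to 1/(1 − a) = 1/(1 − 41261) = -1/41260. Expand this rational in ℤ_11: compute digits iteratively via d_i = x_i mod 11, x_{i+1} = (x_i − d_i)/11. The first 5 digits are (1, 0, 0, 9, 2).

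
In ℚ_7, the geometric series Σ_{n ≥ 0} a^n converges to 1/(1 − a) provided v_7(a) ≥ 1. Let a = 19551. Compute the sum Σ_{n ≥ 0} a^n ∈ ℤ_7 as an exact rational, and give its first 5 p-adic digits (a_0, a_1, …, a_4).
Σ a^n = 1/(1 − a) = -1/19550;  first 5 digits = (1, 0, 0, 1, 1)

v_7(a) = 3 ≥ 1, so the series converges in ℤ_7 to 1/(1 − a) = 1/(1 − 19551) = -1/19550. Expand this rational in ℤ_7: compute digits iteratively via d_i = x_i mod 7, x_{i+1} = (x_i − d_i)/7. The first 5 digits are (1, 0, 0, 1, 1).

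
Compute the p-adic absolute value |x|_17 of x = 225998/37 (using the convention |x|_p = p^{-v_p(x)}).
|225998/37|_17 = 1/4913

Step 1 — compute v_17(x) by factoring powers of 17 out of the numerator and denominator: v_17(225998/37) = 3. Step 2 — apply |x|_p = p^{-v_p(x)} = 17^{-3} = 1/4913.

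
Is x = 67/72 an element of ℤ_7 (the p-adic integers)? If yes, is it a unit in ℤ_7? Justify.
x ∈ ℤ_7^× (unit); v_7(x) = 0

ℤ_7 = {x ∈ ℚ_7 : v_7(x) ≥ 0} and ℤ_7^× = {x ∈ ℤ_7 : v_7(x) = 0}. Here v_7(67/72) = v_7(num) − v_7(den) = 0; compare against these criteria.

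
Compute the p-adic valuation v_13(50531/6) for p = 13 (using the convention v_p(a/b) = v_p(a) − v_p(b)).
v_13(50531/6) = 3

Factor powers of 13 from the numerator and denominator of the reduced fraction: 50531 = 13^3 · 23 and 6 = 13^0 · 6. Apply v_p(a/b) = v_p(a) − v_p(b): v_13(50531/6) = 3 − 0 = 3.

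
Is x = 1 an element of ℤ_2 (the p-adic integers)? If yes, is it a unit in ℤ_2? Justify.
x ∈ ℤ_2^× (unit); v_2(x) = 0

ℤ_2 = {x ∈ ℚ_2 : v_2(x) ≥ 0} and ℤ_2^× = {x ∈ ℤ_2 : v_2(x) = 0}. Here v_2(1) = v_2(num) − v_2(den) = 0; compare against these criteria.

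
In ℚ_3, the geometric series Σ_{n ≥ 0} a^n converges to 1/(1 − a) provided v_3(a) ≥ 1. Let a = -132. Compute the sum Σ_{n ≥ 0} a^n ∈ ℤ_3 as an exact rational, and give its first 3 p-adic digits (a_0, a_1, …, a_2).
Σ a^n = 1/(1 − a) = 1/133;  first 3 digits = (1, 1, 1)

v_3(a) = 1 ≥ 1, so the series converges in ℤ_3 to 1/(1 − a) = 1/(1 − (-132)) = 1/133. Expand this rational in ℤ_3: compute digits iteratively via d_i = x_i mod 3, x_{i+1} = (x_i − d_i)/3. The first 3 digits are (1, 1, 1).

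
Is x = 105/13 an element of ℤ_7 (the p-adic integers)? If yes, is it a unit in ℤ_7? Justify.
x ∈ ℤ_7 but not a unit; v_7(x) = 1 > 0

ℤ_7 = {x ∈ ℚ_7 : v_7(x) ≥ 0} and ℤ_7^× = {x ∈ ℤ_7 : v_7(x) = 0}. Here v_7(105/13) = v_7(num) − v_7(den) = 1; compare against these criteria.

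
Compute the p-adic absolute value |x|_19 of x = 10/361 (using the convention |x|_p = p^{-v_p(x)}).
|10/361|_19 = 361

Step 1 — compute v_19(x) by factoring powers of 19 out of the numerator and denominator: v_19(10/361) = -2. Step 2 — apply |x|_p = p^{-v_p(x)} = 19^{2} = 361.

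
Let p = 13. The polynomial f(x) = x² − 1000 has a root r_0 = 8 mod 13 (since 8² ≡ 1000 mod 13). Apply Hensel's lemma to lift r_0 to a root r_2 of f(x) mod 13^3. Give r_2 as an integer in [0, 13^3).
r_2 = 1672 (mod 2197)

Hensel's recurrence: r_{i+1} = r_i − f(r_i)·(f′(r_i))^{-1} mod 13^{i+2}, with f′(x) = 2x. Iterate:
  r_0 = 8 (mod 13)
  r_1 = 151 (mod 169)
  r_2 = 1672 (mod 2197)
Final: r_2 = 1672, and one checks f(r_2) ≡ 0 mod 13^3.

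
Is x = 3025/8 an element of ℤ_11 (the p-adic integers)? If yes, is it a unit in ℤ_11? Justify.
x ∈ ℤ_11 but not a unit; v_11(x) = 2 > 0

ℤ_11 = {x ∈ ℚ_11 : v_11(x) ≥ 0} and ℤ_11^× = {x ∈ ℤ_11 : v_11(x) = 0}. Here v_11(3025/8) = v_11(num) − v_11(den) = 2; compare against these criteria.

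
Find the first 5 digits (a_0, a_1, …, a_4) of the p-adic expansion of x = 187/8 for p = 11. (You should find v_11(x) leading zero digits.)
(a_0, …, a_4) = (0, 9, 9, 6, 9)

v_11(187/8) = 1, so a_0 = ... = a_0 = 0. Factor out: x = 11^1 · u with u = 17/8 a unit in ℤ_11. Expand u iteratively via a_{v+i} = u_i mod 11, u_{i+1} = (u_i − a_{v+i})/11:
  u_0 = 17/8;  a_1 = 9;  u_1 = (u_0 − 9)/11 = -5/8
  u_1 = -5/8;  a_2 = 9;  u_2 = (u_1 − 9)/11 = -7/8
  u_2 = -7/8;  a_3 = 6;  u_3 = (u_2 − 6)/11 = -5/8
  u_3 = -5/8;  a_4 = 9;  u_4 = (u_3 − 9)/11 = -7/8
Digits: (0, 9, 9, 6, 9).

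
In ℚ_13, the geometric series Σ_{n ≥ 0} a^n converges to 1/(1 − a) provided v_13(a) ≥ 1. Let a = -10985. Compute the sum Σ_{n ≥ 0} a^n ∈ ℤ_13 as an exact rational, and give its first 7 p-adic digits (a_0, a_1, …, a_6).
Σ a^n = 1/(1 − a) = 1/10986;  first 7 digits = (1, 0, 0, 8, 12, 12, 11)

v_13(a) = 3 ≥ 1, so the series converges in ℤ_13 to 1/(1 − a) = 1/(1 − (-10985)) = 1/10986. Expand this rational in ℤ_13: compute digits iteratively via d_i = x_i mod 13, x_{i+1} = (x_i − d_i)/13. The first 7 digits are (1, 0, 0, 8, 12, 12, 11).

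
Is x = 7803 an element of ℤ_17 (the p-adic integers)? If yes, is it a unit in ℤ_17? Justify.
x ∈ ℤ_17 but not a unit; v_17(x) = 2 > 0

ℤ_17 = {x ∈ ℚ_17 : v_17(x) ≥ 0} and ℤ_17^× = {x ∈ ℤ_17 : v_17(x) = 0}. Here v_17(7803) = v_17(num) − v_17(den) = 2; compare against these criteria.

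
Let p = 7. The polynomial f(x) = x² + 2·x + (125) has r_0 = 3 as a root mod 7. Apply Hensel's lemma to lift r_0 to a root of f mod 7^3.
r_2 = 108 (mod 343)

Hensel: r_{i+1} = r_i − f(r_i)·(f′(r_i))^{-1} mod 7^{i+2}, f′(x) = 2x + 2. Iterate:
  r_0 = 3 (mod 7)
  r_1 = 10 (mod 49)
  r_2 = 108 (mod 343)
Final: r = 108 satisfies f(r) ≡ 0 mod 7^3.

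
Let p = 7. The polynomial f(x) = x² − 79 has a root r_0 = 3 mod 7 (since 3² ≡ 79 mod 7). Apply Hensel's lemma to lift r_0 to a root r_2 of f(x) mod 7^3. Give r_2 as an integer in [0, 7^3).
r_2 = 227 (mod 343)

Hensel's recurrence: r_{i+1} = r_i − f(r_i)·(f′(r_i))^{-1} mod 7^{i+2}, with f′(x) = 2x. Iterate:
  r_0 = 3 (mod 7)
  r_1 = 31 (mod 49)
  r_2 = 227 (mod 343)
Final: r_2 = 227, and one checks f(r_2) ≡ 0 mod 7^3.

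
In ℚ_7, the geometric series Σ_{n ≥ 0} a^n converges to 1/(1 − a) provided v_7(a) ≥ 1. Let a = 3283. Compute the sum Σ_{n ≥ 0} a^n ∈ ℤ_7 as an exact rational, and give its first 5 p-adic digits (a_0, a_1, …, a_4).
Σ a^n = 1/(1 − a) = -1/3282;  first 5 digits = (1, 0, 4, 2, 3)

v_7(a) = 2 ≥ 1, so the series converges in ℤ_7 to 1/(1 − a) = 1/(1 − 3283) = -1/3282. Expand this rational in ℤ_7: compute digits iteratively via d_i = x_i mod 7, x_{i+1} = (x_i − d_i)/7. The first 5 digits are (1, 0, 4, 2, 3).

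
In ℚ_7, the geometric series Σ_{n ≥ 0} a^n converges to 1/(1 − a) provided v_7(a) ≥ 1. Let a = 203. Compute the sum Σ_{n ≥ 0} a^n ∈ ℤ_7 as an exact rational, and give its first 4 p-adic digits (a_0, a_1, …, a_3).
Σ a^n = 1/(1 − a) = -1/202;  first 4 digits = (1, 1, 5, 2)

v_7(a) = 1 ≥ 1, so the series converges in ℤ_7 to 1/(1 − a) = 1/(1 − 203) = -1/202. Expand this rational in ℤ_7: compute digits iteratively via d_i = x_i mod 7, x_{i+1} = (x_i − d_i)/7. The first 4 digits are (1, 1, 5, 2).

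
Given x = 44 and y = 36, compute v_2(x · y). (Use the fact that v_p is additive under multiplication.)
v_2(1584) = 4

v_p(x) = 2 (factor: 44 = 2^2 · 11); v_p(y) = 2 (factor: 36 = 2^2 · 9). Additivity: v_p(xy) = v_p(x) + v_p(y) = 2 + 2 = 4. (Direct check: xy = 1584 = 2^4 · (99).)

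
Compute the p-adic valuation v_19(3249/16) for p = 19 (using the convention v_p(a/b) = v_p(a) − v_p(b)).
v_19(3249/16) = 2

Factor powers of 19 from the numerator and denominator of the reduced fraction: 3249 = 19^2 · 9 and 16 = 19^0 · 16. Apply v_p(a/b) = v_p(a) − v_p(b): v_19(3249/16) = 2 − 0 = 2.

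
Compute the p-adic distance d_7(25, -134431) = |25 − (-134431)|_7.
d_7(25, -134431) = 1/16807

Step 1 — x − y = 25 − (-134431) = 134456. Step 2 — v_7(134456) = 5 (factor: 134456 = (7^5 · 8); the sign does not affect v_p). Step 3 — |x − y|_7 = 7^{-5} = 1/16807.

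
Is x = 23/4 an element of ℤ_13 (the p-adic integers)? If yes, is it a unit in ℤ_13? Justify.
x ∈ ℤ_13^× (unit); v_13(x) = 0

ℤ_13 = {x ∈ ℚ_13 : v_13(x) ≥ 0} and ℤ_13^× = {x ∈ ℤ_13 : v_13(x) = 0}. Here v_13(23/4) = v_13(num) − v_13(den) = 0; compare against these criteria.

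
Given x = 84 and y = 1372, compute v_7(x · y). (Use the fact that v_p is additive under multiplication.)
v_7(115248) = 4

v_p(x) = 1 (factor: 84 = 7^1 · 12); v_p(y) = 3 (factor: 1372 = 7^3 · 4). Additivity: v_p(xy) = v_p(x) + v_p(y) = 1 + 3 = 4. (Direct check: xy = 115248 = 7^4 · (48).)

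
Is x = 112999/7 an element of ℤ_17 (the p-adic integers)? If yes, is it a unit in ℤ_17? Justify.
x ∈ ℤ_17 but not a unit; v_17(x) = 3 > 0

ℤ_17 = {x ∈ ℚ_17 : v_17(x) ≥ 0} and ℤ_17^× = {x ∈ ℤ_17 : v_17(x) = 0}. Here v_17(112999/7) = v_17(num) − v_17(den) = 3; compare against these criteria.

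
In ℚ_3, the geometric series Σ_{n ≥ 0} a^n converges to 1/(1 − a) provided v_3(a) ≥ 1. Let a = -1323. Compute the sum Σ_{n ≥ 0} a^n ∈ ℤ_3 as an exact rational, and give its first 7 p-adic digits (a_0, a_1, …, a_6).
Σ a^n = 1/(1 − a) = 1/1324;  first 7 digits = (1, 0, 0, 2, 1, 0, 2)

v_3(a) = 3 ≥ 1, so the series converges in ℤ_3 to 1/(1 − a) = 1/(1 − (-1323)) = 1/1324. Expand this rational in ℤ_3: compute digits iteratively via d_i = x_i mod 3, x_{i+1} = (x_i − d_i)/3. The first 7 digits are (1, 0, 0, 2, 1, 0, 2).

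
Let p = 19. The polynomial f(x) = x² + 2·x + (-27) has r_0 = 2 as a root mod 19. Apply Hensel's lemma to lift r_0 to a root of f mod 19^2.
r_1 = 306 (mod 361)

Hensel: r_{i+1} = r_i − f(r_i)·(f′(r_i))^{-1} mod 19^{i+2}, f′(x) = 2x + 2. Iterate:
  r_0 = 2 (mod 19)
  r_1 = 306 (mod 361)
Final: r = 306 satisfies f(r) ≡ 0 mod 19^2.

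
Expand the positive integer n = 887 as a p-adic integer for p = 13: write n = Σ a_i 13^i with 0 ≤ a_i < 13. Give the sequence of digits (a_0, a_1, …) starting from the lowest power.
(a_0, a_1, …) = (3, 3, 5)

Repeated division by 13 gives the digits low-to-high: 887 = 3 + 3·13^1 + 5·13^2. Digit sequence: (3, 3, 5).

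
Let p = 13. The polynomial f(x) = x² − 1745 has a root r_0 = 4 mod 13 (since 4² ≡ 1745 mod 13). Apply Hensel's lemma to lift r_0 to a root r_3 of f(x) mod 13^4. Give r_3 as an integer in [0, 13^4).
r_3 = 26225 (mod 28561)

Hensel's recurrence: r_{i+1} = r_i − f(r_i)·(f′(r_i))^{-1} mod 13^{i+2}, with f′(x) = 2x. Iterate:
  r_0 = 4 (mod 13)
  r_1 = 30 (mod 169)
  r_2 = 2058 (mod 2197)
  r_3 = 26225 (mod 28561)
Final: r_3 = 26225, and one checks f(r_3) ≡ 0 mod 13^4.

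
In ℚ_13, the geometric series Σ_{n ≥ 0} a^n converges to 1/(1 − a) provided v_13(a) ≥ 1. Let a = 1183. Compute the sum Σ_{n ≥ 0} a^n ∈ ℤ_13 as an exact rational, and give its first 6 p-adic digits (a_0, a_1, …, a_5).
Σ a^n = 1/(1 − a) = -1/1182;  first 6 digits = (1, 0, 7, 0, 10, 3)

v_13(a) = 2 ≥ 1, so the series converges in ℤ_13 to 1/(1 − a) = 1/(1 − 1183) = -1/1182. Expand this rational in ℤ_13: compute digits iteratively via d_i = x_i mod 13, x_{i+1} = (x_i − d_i)/13. The first 6 digits are (1, 0, 7, 0, 10, 3).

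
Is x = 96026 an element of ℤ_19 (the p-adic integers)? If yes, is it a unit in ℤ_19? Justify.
x ∈ ℤ_19 but not a unit; v_19(x) = 3 > 0

ℤ_19 = {x ∈ ℚ_19 : v_19(x) ≥ 0} and ℤ_19^× = {x ∈ ℤ_19 : v_19(x) = 0}. Here v_19(96026) = v_19(num) − v_19(den) = 3; compare against these criteria.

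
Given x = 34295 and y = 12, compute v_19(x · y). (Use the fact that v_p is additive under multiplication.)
v_19(411540) = 3

v_p(x) = 3 (factor: 34295 = 19^3 · 5); v_p(y) = 0 (factor: 12 = 19^0 · 12). Additivity: v_p(xy) = v_p(x) + v_p(y) = 3 + 0 = 3. (Direct check: xy = 411540 = 19^3 · (60).)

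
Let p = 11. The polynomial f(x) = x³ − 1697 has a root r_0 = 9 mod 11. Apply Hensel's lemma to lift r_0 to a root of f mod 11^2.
r_1 = 9 (mod 121)

Hensel: r_{i+1} = r_i − f(r_i)/f′(r_i) mod 11^{i+2}, where f′(x) = 3x². Iterate:
  r_0 = 9 (mod 11)
  r_1 = 9 (mod 121)
Final: r = 9 with f(r) ≡ 0 mod 11^2.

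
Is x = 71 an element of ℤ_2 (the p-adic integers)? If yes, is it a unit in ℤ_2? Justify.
x ∈ ℤ_2^× (unit); v_2(x) = 0

ℤ_2 = {x ∈ ℚ_2 : v_2(x) ≥ 0} and ℤ_2^× = {x ∈ ℤ_2 : v_2(x) = 0}. Here v_2(71) = v_2(num) − v_2(den) = 0; compare against these criteria.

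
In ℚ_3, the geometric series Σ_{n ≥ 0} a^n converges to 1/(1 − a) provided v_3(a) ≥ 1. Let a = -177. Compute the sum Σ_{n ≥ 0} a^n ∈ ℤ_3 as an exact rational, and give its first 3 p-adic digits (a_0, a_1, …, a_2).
Σ a^n = 1/(1 − a) = 1/178;  first 3 digits = (1, 1, 2)

v_3(a) = 1 ≥ 1, so the series converges in ℤ_3 to 1/(1 − a) = 1/(1 − (-177)) = 1/178. Expand this rational in ℤ_3: compute digits iteratively via d_i = x_i mod 3, x_{i+1} = (x_i − d_i)/3. The first 3 digits are (1, 1, 2).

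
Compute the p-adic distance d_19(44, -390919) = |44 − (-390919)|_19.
d_19(44, -390919) = 1/130321

Step 1 — x − y = 44 − (-390919) = 390963. Step 2 — v_19(390963) = 4 (factor: 390963 = (19^4 · 3); the sign does not affect v_p). Step 3 — |x − y|_19 = 19^{-4} = 1/130321.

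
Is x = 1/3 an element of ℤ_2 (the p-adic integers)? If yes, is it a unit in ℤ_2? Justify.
x ∈ ℤ_2^× (unit); v_2(x) = 0

ℤ_2 = {x ∈ ℚ_2 : v_2(x) ≥ 0} and ℤ_2^× = {x ∈ ℤ_2 : v_2(x) = 0}. Here v_2(1/3) = v_2(num) − v_2(den) = 0; compare against these criteria.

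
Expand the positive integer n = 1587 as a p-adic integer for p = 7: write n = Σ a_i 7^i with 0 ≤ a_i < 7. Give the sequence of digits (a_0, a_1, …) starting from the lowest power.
(a_0, a_1, …) = (5, 2, 4, 4)

Repeated division by 7 gives the digits low-to-high: 1587 = 5 + 2·7^1 + 4·7^2 + 4·7^3. Digit sequence: (5, 2, 4, 4).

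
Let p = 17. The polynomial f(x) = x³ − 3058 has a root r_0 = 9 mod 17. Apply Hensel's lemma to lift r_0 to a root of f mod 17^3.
r_2 = 1862 (mod 4913)

Hensel: r_{i+1} = r_i − f(r_i)/f′(r_i) mod 17^{i+2}, where f′(x) = 3x². Iterate:
  r_0 = 9 (mod 17)
  r_1 = 128 (mod 289)
  r_2 = 1862 (mod 4913)
Final: r = 1862 with f(r) ≡ 0 mod 17^3.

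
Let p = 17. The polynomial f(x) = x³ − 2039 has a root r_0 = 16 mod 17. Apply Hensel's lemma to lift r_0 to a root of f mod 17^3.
r_2 = 1257 (mod 4913)

Hensel: r_{i+1} = r_i − f(r_i)/f′(r_i) mod 17^{i+2}, where f′(x) = 3x². Iterate:
  r_0 = 16 (mod 17)
  r_1 = 101 (mod 289)
  r_2 = 1257 (mod 4913)
Final: r = 1257 with f(r) ≡ 0 mod 17^3.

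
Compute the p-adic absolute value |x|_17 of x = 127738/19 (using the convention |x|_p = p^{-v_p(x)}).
|127738/19|_17 = 1/4913

Step 1 — compute v_17(x) by factoring powers of 17 out of the numerator and denominator: v_17(127738/19) = 3. Step 2 — apply |x|_p = p^{-v_p(x)} = 17^{-3} = 1/4913.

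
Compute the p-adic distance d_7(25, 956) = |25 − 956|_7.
d_7(25, 956) = 1/49

Step 1 — x − y = 25 − 956 = -931. Step 2 — v_7(-931) = 2 (factor: -931 = −(7^2 · 19); the sign does not affect v_p). Step 3 — |x − y|_7 = 7^{-2} = 1/49.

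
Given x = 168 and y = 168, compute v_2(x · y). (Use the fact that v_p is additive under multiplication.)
v_2(28224) = 6

v_p(x) = 3 (factor: 168 = 2^3 · 21); v_p(y) = 3 (factor: 168 = 2^3 · 21). Additivity: v_p(xy) = v_p(x) + v_p(y) = 3 + 3 = 6. (Direct check: xy = 28224 = 2^6 · (441).)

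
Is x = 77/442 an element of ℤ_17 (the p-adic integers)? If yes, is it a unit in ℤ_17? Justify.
x ∉ ℤ_17 (v_17(x) = -1 < 0)

ℤ_17 = {x ∈ ℚ_17 : v_17(x) ≥ 0} and ℤ_17^× = {x ∈ ℤ_17 : v_17(x) = 0}. Here v_17(77/442) = v_17(num) − v_17(den) = -1; compare against these criteria.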